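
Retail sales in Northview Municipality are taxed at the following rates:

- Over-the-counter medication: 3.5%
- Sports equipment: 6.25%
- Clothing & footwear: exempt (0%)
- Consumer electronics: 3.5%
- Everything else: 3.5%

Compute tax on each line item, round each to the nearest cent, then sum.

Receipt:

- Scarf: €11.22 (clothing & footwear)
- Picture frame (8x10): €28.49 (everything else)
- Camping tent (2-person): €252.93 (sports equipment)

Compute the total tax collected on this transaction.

Scarf €11.22: clothing & footwear → 0% → €0.00
Picture frame (8x10) €28.49: everything else → 3.5% → €1.00
Camping tent (2-person) €252.93: sports equipment → 6.25% → €15.81
Total tax = €1.00 + €15.81 = €16.81

€16.81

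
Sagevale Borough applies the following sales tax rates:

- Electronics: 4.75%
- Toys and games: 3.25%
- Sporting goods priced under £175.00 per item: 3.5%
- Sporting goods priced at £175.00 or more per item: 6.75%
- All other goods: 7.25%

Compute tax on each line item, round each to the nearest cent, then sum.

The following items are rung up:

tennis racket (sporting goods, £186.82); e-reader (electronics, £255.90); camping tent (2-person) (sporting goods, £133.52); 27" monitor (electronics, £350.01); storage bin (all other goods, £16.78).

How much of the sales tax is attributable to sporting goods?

Tennis racket £186.82: sporting goods, £175.00 or more → 6.75% → £12.61
Camping tent (2-person) £133.52: sporting goods, under £175.00 → 3.5% → £4.67
Tax on sporting goods = £12.61 + £4.67 = £17.28

£17.28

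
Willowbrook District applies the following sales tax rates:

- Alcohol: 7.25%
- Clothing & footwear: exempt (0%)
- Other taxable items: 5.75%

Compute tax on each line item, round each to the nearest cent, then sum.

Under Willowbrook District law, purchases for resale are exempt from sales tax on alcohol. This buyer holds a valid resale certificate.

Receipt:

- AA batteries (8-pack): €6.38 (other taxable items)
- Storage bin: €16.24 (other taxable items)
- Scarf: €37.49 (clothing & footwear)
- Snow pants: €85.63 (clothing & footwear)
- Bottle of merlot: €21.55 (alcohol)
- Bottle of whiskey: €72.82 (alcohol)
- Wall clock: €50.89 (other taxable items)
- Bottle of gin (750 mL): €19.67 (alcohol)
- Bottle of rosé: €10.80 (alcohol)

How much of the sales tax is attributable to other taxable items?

€4.23

AA batteries (8-pack) €6.38: other taxable items → 5.75% → €0.37
Storage bin €16.24: other taxable items → 5.75% → €0.93
Wall clock €50.89: other taxable items → 5.75% → €2.93
Tax on other taxable items = €0.37 + €0.93 + €2.93 = €4.23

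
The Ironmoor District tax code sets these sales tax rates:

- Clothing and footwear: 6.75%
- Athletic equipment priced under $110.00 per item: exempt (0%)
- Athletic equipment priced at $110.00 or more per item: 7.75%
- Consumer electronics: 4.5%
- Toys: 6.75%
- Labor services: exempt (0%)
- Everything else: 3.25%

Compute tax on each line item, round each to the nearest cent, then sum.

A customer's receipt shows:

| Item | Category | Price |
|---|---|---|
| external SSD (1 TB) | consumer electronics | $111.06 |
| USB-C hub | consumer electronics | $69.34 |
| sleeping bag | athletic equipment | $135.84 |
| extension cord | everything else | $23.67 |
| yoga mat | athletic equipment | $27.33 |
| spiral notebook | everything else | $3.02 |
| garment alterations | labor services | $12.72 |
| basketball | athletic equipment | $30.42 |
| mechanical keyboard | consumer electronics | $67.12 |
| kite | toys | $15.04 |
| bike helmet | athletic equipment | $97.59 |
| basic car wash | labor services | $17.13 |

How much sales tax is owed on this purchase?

External SSD (1 TB) $111.06: consumer electronics → 4.5% → $5.00
USB-C hub $69.34: consumer electronics → 4.5% → $3.12
Sleeping bag $135.84: athletic equipment, $110.00 or more → 7.75% → $10.53
Extension cord $23.67: everything else → 3.25% → $0.77
Yoga mat $27.33: athletic equipment, under $110.00 → 0% → $0.00
Spiral notebook $3.02: everything else → 3.25% → $0.10
Garment alterations $12.72: labor services → 0% → $0.00
Basketball $30.42: athletic equipment, under $110.00 → 0% → $0.00
Mechanical keyboard $67.12: consumer electronics → 4.5% → $3.02
Kite $15.04: toys → 6.75% → $1.02
Bike helmet $97.59: athletic equipment, under $110.00 → 0% → $0.00
Basic car wash $17.13: labor services → 0% → $0.00
Total tax = $5.00 + $3.12 + $10.53 + $0.77 + $0.10 + $3.02 + $1.02 = $23.56

$23.56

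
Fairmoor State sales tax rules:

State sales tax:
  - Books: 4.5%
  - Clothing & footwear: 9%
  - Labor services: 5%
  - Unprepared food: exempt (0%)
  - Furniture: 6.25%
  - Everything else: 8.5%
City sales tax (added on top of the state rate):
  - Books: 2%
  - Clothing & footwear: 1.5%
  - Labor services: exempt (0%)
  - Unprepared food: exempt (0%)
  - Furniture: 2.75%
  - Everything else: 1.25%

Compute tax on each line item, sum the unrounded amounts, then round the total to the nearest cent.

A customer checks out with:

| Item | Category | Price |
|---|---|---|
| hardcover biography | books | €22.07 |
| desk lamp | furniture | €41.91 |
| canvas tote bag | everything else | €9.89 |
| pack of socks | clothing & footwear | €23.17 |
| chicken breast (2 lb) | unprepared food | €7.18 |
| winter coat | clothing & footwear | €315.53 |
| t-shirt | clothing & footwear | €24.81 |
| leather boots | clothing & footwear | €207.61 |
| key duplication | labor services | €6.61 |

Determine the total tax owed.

Hardcover biography €22.07: books → 4.5% + 2% city = 6.5% → €1.43455
Desk lamp €41.91: furniture → 6.25% + 2.75% city = 9% → €3.7719
Canvas tote bag €9.89: everything else → 8.5% + 1.25% city = 9.75% → €0.964275
Pack of socks €23.17: clothing & footwear → 9% + 1.5% city = 10.5% → €2.43285
Chicken breast (2 lb) €7.18: unprepared food → 0% + 0% city = 0% → €0.00
Winter coat €315.53: clothing & footwear → 9% + 1.5% city = 10.5% → €33.13065
T-shirt €24.81: clothing & footwear → 9% + 1.5% city = 10.5% → €2.60505
Leather boots €207.61: clothing & footwear → 9% + 1.5% city = 10.5% → €21.79905
Key duplication €6.61: labor services → 5% + 0% city = 5% → €0.3305
Unrounded tax sum = €66.468825 → €66.47

€66.47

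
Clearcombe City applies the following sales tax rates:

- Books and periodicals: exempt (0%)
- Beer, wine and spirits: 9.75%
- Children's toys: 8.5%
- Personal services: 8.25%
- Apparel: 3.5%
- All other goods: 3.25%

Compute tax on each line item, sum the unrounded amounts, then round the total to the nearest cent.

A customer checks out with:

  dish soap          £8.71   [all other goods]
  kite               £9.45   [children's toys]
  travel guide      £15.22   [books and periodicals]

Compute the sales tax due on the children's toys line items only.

Kite £9.45: children's toys → 8.5% → £0.80325
Tax on children's toys: unrounded sum = £0.80325 → £0.80

£0.80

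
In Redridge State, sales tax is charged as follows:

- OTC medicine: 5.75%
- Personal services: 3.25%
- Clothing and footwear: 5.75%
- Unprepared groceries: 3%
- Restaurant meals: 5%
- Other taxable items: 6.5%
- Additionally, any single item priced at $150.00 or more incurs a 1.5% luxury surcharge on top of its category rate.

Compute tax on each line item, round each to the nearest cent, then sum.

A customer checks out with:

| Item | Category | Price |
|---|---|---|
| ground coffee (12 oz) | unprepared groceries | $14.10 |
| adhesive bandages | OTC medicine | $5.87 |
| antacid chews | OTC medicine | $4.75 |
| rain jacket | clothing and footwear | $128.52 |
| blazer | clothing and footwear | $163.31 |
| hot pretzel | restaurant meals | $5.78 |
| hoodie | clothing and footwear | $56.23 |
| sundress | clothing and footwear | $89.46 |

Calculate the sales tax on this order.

Ground coffee (12 oz) $14.10: unprepared groceries → 3% → $0.42
Adhesive bandages $5.87: OTC medicine → 5.75% → $0.34
Antacid chews $4.75: OTC medicine → 5.75% → $0.27
Rain jacket $128.52: clothing and footwear → 5.75% → $7.39
Blazer $163.31: clothing and footwear → 5.75% + 1.5% surcharge = 7.25% → $11.84
Hot pretzel $5.78: restaurant meals → 5% → $0.29
Hoodie $56.23: clothing and footwear → 5.75% → $3.23
Sundress $89.46: clothing and footwear → 5.75% → $5.14
Total tax = $0.42 + $0.34 + $0.27 + $7.39 + $11.84 + $0.29 + $3.23 + $5.14 = $28.92

$28.92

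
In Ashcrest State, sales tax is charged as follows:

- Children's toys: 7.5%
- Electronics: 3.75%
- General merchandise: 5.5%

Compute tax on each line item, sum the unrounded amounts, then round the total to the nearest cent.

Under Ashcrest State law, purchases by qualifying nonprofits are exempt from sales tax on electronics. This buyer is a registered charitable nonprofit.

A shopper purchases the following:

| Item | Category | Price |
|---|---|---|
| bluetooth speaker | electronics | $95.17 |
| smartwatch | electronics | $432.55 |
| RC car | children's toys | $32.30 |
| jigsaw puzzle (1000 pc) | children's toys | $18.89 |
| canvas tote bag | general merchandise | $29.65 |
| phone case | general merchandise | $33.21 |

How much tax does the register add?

Bluetooth speaker $95.17: electronics, buyer-exempt → 0% → $0.00
Smartwatch $432.55: electronics, buyer-exempt → 0% → $0.00
RC car $32.30: children's toys → 7.5% → $2.4225
Jigsaw puzzle (1000 pc) $18.89: children's toys → 7.5% → $1.41675
Canvas tote bag $29.65: general merchandise → 5.5% → $1.63075
Phone case $33.21: general merchandise → 5.5% → $1.82655
Unrounded tax sum = $7.29655 → $7.30

$7.30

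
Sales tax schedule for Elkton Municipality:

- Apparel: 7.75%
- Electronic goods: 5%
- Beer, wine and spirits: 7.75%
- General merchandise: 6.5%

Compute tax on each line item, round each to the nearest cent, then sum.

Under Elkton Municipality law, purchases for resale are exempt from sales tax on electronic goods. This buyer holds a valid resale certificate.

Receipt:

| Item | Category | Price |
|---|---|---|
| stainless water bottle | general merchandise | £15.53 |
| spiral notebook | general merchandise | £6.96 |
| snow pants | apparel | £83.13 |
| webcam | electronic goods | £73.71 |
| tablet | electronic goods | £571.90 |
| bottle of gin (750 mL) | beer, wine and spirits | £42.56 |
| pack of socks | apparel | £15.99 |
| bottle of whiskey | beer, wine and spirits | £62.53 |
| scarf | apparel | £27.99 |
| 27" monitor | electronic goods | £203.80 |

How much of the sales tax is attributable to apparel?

£9.85

Snow pants £83.13: apparel → 7.75% → £6.44
Pack of socks £15.99: apparel → 7.75% → £1.24
Scarf £27.99: apparel → 7.75% → £2.17
Tax on apparel = £6.44 + £1.24 + £2.17 = £9.85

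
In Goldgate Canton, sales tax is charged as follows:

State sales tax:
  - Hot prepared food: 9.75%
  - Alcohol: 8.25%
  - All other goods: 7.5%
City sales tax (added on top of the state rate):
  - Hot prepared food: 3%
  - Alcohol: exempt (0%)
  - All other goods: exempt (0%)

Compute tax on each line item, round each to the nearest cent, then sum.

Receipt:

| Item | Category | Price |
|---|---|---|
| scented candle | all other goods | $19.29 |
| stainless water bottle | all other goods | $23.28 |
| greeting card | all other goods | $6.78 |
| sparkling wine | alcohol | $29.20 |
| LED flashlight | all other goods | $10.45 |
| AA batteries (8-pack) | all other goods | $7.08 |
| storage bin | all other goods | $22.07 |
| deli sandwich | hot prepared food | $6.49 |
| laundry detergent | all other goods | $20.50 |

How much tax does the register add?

Scented candle $19.29: all other goods → 7.5% + 0% city = 7.5% → $1.45
Stainless water bottle $23.28: all other goods → 7.5% + 0% city = 7.5% → $1.75
Greeting card $6.78: all other goods → 7.5% + 0% city = 7.5% → $0.51
Sparkling wine $29.20: alcohol → 8.25% + 0% city = 8.25% → $2.41
LED flashlight $10.45: all other goods → 7.5% + 0% city = 7.5% → $0.78
AA batteries (8-pack) $7.08: all other goods → 7.5% + 0% city = 7.5% → $0.53
Storage bin $22.07: all other goods → 7.5% + 0% city = 7.5% → $1.66
Deli sandwich $6.49: hot prepared food → 9.75% + 3% city = 12.75% → $0.83
Laundry detergent $20.50: all other goods → 7.5% + 0% city = 7.5% → $1.54
Total tax = $1.45 + $1.75 + $0.51 + $2.41 + $0.78 + $0.53 + $1.66 + $0.83 + $1.54 = $11.46

$11.46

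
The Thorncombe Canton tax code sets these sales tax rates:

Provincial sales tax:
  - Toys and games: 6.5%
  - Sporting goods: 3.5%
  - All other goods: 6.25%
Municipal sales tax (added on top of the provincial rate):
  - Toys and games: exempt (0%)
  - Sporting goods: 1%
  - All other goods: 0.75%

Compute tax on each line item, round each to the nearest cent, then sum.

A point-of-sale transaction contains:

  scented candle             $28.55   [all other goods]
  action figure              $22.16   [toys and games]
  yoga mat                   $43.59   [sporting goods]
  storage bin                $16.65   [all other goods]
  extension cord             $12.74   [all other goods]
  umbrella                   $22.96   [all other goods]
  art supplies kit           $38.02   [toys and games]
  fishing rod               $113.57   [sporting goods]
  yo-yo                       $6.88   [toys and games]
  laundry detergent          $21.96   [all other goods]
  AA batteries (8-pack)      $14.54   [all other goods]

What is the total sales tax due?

Scented candle $28.55: all other goods → 6.25% + 0.75% municipal = 7% → $2.00
Action figure $22.16: toys and games → 6.5% + 0% municipal = 6.5% → $1.44
Yoga mat $43.59: sporting goods → 3.5% + 1% municipal = 4.5% → $1.96
Storage bin $16.65: all other goods → 6.25% + 0.75% municipal = 7% → $1.17
Extension cord $12.74: all other goods → 6.25% + 0.75% municipal = 7% → $0.89
Umbrella $22.96: all other goods → 6.25% + 0.75% municipal = 7% → $1.61
Art supplies kit $38.02: toys and games → 6.5% + 0% municipal = 6.5% → $2.47
Fishing rod $113.57: sporting goods → 3.5% + 1% municipal = 4.5% → $5.11
Yo-yo $6.88: toys and games → 6.5% + 0% municipal = 6.5% → $0.45
Laundry detergent $21.96: all other goods → 6.25% + 0.75% municipal = 7% → $1.54
AA batteries (8-pack) $14.54: all other goods → 6.25% + 0.75% municipal = 7% → $1.02
Total tax = $2.00 + $1.44 + $1.96 + $1.17 + $0.89 + $1.61 + $2.47 + $5.11 + $0.45 + $1.54 + $1.02 = $19.66

$19.66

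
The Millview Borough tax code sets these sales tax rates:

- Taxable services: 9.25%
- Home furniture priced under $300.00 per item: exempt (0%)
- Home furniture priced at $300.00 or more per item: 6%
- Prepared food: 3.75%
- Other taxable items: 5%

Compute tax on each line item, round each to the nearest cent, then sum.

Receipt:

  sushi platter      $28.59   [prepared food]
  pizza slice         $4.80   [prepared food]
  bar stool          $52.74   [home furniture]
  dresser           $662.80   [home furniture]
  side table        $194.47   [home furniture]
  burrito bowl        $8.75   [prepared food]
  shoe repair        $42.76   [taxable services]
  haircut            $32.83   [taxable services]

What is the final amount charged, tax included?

Sushi platter $28.59: prepared food → 3.75% → $1.07
Pizza slice $4.80: prepared food → 3.75% → $0.18
Bar stool $52.74: home furniture, under $300.00 → 0% → $0.00
Dresser $662.80: home furniture, $300.00 or more → 6% → $39.77
Side table $194.47: home furniture, under $300.00 → 0% → $0.00
Burrito bowl $8.75: prepared food → 3.75% → $0.33
Shoe repair $42.76: taxable services → 9.25% → $3.96
Haircut $32.83: taxable services → 9.25% → $3.04
Subtotal = $1027.74; tax = $48.35; total due = $1076.09

$1076.09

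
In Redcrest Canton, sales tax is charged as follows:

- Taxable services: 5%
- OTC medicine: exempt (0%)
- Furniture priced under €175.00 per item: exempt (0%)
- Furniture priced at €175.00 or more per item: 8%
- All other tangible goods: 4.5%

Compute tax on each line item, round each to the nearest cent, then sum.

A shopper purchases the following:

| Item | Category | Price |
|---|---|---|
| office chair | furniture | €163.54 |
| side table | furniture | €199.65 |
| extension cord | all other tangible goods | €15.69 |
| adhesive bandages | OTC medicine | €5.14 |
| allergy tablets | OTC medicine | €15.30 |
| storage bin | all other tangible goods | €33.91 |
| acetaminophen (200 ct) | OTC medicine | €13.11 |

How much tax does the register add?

€18.21

Office chair €163.54: furniture, under €175.00 → 0% → €0.00
Side table €199.65: furniture, €175.00 or more → 8% → €15.97
Extension cord €15.69: all other tangible goods → 4.5% → €0.71
Adhesive bandages €5.14: OTC medicine → 0% → €0.00
Allergy tablets €15.30: OTC medicine → 0% → €0.00
Storage bin €33.91: all other tangible goods → 4.5% → €1.53
Acetaminophen (200 ct) €13.11: OTC medicine → 0% → €0.00
Total tax = €15.97 + €0.71 + €1.53 = €18.21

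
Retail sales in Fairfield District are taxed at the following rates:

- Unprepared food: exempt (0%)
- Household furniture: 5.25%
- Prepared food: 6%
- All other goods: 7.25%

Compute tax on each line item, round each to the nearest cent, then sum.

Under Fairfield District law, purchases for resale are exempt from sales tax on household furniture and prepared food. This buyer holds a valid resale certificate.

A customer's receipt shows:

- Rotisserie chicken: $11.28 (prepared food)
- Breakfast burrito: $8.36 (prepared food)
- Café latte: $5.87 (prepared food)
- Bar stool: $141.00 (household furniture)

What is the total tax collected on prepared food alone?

$0.00

Rotisserie chicken $11.28: prepared food, buyer-exempt → 0% → $0.00
Breakfast burrito $8.36: prepared food, buyer-exempt → 0% → $0.00
Café latte $5.87: prepared food, buyer-exempt → 0% → $0.00
Tax on prepared food = $0.00 + $0.00 + $0.00 = $0.00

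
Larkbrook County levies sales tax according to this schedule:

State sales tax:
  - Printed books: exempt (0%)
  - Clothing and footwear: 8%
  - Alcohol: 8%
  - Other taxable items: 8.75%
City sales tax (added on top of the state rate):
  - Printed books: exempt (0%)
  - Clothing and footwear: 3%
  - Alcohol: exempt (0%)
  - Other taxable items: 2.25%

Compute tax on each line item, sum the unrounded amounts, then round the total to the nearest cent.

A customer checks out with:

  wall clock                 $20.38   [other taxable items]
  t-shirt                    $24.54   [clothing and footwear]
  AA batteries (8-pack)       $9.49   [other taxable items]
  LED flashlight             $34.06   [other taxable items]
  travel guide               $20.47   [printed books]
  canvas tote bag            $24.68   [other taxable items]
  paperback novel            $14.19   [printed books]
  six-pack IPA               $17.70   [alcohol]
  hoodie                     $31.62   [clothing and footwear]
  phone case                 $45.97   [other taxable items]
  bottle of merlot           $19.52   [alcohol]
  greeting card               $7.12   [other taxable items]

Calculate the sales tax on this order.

Wall clock $20.38: other taxable items → 8.75% + 2.25% city = 11% → $2.2418
T-shirt $24.54: clothing and footwear → 8% + 3% city = 11% → $2.6994
AA batteries (8-pack) $9.49: other taxable items → 8.75% + 2.25% city = 11% → $1.0439
LED flashlight $34.06: other taxable items → 8.75% + 2.25% city = 11% → $3.7466
Travel guide $20.47: printed books → 0% + 0% city = 0% → $0.00
Canvas tote bag $24.68: other taxable items → 8.75% + 2.25% city = 11% → $2.7148
Paperback novel $14.19: printed books → 0% + 0% city = 0% → $0.00
Six-pack IPA $17.70: alcohol → 8% + 0% city = 8% → $1.416
Hoodie $31.62: clothing and footwear → 8% + 3% city = 11% → $3.4782
Phone case $45.97: other taxable items → 8.75% + 2.25% city = 11% → $5.0567
Bottle of merlot $19.52: alcohol → 8% + 0% city = 8% → $1.5616
Greeting card $7.12: other taxable items → 8.75% + 2.25% city = 11% → $0.7832
Unrounded tax sum = $24.7422 → $24.74

$24.74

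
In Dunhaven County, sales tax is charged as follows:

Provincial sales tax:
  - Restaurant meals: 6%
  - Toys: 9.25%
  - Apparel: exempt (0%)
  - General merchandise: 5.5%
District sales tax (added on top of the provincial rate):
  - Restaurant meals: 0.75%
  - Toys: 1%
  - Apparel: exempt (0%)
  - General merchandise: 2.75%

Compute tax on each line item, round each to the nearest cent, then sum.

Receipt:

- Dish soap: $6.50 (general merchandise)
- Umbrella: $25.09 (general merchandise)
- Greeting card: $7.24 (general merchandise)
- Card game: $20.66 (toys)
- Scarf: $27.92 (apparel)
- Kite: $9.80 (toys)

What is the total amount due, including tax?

Dish soap $6.50: general merchandise → 5.5% + 2.75% district = 8.25% → $0.54
Umbrella $25.09: general merchandise → 5.5% + 2.75% district = 8.25% → $2.07
Greeting card $7.24: general merchandise → 5.5% + 2.75% district = 8.25% → $0.60
Card game $20.66: toys → 9.25% + 1% district = 10.25% → $2.12
Scarf $27.92: apparel → 0% + 0% district = 0% → $0.00
Kite $9.80: toys → 9.25% + 1% district = 10.25% → $1.00
Subtotal = $97.21; tax = $6.33; total due = $103.54

$103.54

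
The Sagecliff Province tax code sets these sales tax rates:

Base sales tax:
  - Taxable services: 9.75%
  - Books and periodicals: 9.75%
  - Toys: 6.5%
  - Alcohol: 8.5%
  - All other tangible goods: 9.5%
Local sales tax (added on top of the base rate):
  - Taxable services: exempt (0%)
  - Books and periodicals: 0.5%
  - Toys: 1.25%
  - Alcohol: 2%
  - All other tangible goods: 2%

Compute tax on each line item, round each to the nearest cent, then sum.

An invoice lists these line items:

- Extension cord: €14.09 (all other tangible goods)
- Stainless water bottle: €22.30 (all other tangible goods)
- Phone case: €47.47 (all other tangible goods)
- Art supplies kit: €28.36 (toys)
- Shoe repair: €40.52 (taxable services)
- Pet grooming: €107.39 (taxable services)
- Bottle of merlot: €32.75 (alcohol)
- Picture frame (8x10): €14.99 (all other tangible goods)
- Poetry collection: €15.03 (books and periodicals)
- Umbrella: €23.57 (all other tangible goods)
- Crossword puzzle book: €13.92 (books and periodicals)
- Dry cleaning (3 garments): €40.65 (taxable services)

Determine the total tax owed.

Extension cord €14.09: all other tangible goods → 9.5% + 2% local = 11.5% → €1.62
Stainless water bottle €22.30: all other tangible goods → 9.5% + 2% local = 11.5% → €2.56
Phone case €47.47: all other tangible goods → 9.5% + 2% local = 11.5% → €5.46
Art supplies kit €28.36: toys → 6.5% + 1.25% local = 7.75% → €2.20
Shoe repair €40.52: taxable services → 9.75% + 0% local = 9.75% → €3.95
Pet grooming €107.39: taxable services → 9.75% + 0% local = 9.75% → €10.47
Bottle of merlot €32.75: alcohol → 8.5% + 2% local = 10.5% → €3.44
Picture frame (8x10) €14.99: all other tangible goods → 9.5% + 2% local = 11.5% → €1.72
Poetry collection €15.03: books and periodicals → 9.75% + 0.5% local = 10.25% → €1.54
Umbrella €23.57: all other tangible goods → 9.5% + 2% local = 11.5% → €2.71
Crossword puzzle book €13.92: books and periodicals → 9.75% + 0.5% local = 10.25% → €1.43
Dry cleaning (3 garments) €40.65: taxable services → 9.75% + 0% local = 9.75% → €3.96
Total tax = €1.62 + €2.56 + €5.46 + €2.20 + €3.95 + €10.47 + €3.44 + €1.72 + €1.54 + €2.71 + €1.43 + €3.96 = €41.06

€41.06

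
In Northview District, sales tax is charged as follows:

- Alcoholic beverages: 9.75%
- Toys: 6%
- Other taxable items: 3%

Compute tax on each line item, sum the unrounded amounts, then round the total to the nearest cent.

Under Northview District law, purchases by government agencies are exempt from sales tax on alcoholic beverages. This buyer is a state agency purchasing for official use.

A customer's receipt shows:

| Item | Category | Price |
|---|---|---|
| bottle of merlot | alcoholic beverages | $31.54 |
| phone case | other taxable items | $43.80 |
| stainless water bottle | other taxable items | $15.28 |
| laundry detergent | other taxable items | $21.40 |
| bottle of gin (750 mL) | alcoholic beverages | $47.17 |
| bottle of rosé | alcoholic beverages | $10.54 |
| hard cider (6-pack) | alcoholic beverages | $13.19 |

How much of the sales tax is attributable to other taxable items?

$2.41

Phone case $43.80: other taxable items → 3% → $1.314
Stainless water bottle $15.28: other taxable items → 3% → $0.4584
Laundry detergent $21.40: other taxable items → 3% → $0.642
Tax on other taxable items: unrounded sum = $2.4144 → $2.41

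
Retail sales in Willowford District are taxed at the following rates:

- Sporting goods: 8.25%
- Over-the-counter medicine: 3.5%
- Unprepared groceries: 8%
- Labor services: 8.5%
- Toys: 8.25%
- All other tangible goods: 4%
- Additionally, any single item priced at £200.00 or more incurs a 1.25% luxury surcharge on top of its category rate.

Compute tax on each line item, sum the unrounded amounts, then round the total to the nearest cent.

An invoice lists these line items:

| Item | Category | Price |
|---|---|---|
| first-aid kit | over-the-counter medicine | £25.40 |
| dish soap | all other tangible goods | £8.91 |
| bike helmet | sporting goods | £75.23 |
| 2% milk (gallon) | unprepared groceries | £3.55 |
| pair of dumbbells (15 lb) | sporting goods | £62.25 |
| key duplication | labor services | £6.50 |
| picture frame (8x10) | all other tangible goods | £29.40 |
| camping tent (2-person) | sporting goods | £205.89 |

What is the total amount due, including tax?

First-aid kit £25.40: over-the-counter medicine → 3.5% → £0.889
Dish soap £8.91: all other tangible goods → 4% → £0.3564
Bike helmet £75.23: sporting goods → 8.25% → £6.206475
2% milk (gallon) £3.55: unprepared groceries → 8% → £0.284
Pair of dumbbells (15 lb) £62.25: sporting goods → 8.25% → £5.135625
Key duplication £6.50: labor services → 8.5% → £0.5525
Picture frame (8x10) £29.40: all other tangible goods → 4% → £1.176
Camping tent (2-person) £205.89: sporting goods → 8.25% + 1.25% surcharge = 9.5% → £19.55955
Subtotal = £417.13; unrounded tax = £34.15955 → £34.16; total due = £451.29

£451.29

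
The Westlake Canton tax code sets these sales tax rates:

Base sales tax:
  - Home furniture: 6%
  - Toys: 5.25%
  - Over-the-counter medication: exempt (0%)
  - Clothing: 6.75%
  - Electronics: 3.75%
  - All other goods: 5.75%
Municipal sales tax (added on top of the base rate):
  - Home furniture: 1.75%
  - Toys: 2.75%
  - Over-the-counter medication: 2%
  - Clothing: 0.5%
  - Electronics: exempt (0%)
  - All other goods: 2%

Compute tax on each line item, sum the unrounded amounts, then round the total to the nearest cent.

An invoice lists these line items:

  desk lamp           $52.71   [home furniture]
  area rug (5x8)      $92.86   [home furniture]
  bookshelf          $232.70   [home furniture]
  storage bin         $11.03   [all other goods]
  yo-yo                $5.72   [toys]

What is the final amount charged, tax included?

Desk lamp $52.71: home furniture → 6% + 1.75% municipal = 7.75% → $4.085025
Area rug (5x8) $92.86: home furniture → 6% + 1.75% municipal = 7.75% → $7.19665
Bookshelf $232.70: home furniture → 6% + 1.75% municipal = 7.75% → $18.03425
Storage bin $11.03: all other goods → 5.75% + 2% municipal = 7.75% → $0.854825
Yo-yo $5.72: toys → 5.25% + 2.75% municipal = 8% → $0.4576
Subtotal = $395.02; unrounded tax = $30.62835 → $30.63; total due = $425.65

$425.65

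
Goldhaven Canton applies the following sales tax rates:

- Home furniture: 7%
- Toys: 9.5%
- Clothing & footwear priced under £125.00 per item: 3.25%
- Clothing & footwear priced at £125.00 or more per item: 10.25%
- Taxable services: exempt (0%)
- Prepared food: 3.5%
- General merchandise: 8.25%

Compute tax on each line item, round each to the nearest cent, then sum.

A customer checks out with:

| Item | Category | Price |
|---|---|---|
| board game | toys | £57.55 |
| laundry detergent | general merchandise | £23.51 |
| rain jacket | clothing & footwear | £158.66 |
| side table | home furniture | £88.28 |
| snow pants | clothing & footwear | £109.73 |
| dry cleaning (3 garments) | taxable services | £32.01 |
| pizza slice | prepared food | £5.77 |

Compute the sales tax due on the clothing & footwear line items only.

Rain jacket £158.66: clothing & footwear, £125.00 or more → 10.25% → £16.26
Snow pants £109.73: clothing & footwear, under £125.00 → 3.25% → £3.57
Tax on clothing & footwear = £16.26 + £3.57 = £19.83

£19.83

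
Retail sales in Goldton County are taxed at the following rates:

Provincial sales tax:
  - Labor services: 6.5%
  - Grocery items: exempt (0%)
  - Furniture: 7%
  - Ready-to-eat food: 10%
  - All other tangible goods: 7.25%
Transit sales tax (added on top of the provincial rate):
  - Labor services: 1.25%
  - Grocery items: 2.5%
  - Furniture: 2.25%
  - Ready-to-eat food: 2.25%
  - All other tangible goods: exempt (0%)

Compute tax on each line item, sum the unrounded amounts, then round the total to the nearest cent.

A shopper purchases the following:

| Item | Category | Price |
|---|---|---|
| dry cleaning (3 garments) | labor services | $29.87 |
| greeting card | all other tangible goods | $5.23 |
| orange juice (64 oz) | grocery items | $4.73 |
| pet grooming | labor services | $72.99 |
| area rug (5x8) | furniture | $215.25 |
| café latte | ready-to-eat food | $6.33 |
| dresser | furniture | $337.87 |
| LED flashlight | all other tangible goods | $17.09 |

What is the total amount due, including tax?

$751.01

Dry cleaning (3 garments) $29.87: labor services → 6.5% + 1.25% transit = 7.75% → $2.314925
Greeting card $5.23: all other tangible goods → 7.25% + 0% transit = 7.25% → $0.379175
Orange juice (64 oz) $4.73: grocery items → 0% + 2.5% transit = 2.5% → $0.11825
Pet grooming $72.99: labor services → 6.5% + 1.25% transit = 7.75% → $5.656725
Area rug (5x8) $215.25: furniture → 7% + 2.25% transit = 9.25% → $19.910625
Café latte $6.33: ready-to-eat food → 10% + 2.25% transit = 12.25% → $0.775425
Dresser $337.87: furniture → 7% + 2.25% transit = 9.25% → $31.252975
LED flashlight $17.09: all other tangible goods → 7.25% + 0% transit = 7.25% → $1.239025
Subtotal = $689.36; unrounded tax = $61.647125 → $61.65; total due = $751.01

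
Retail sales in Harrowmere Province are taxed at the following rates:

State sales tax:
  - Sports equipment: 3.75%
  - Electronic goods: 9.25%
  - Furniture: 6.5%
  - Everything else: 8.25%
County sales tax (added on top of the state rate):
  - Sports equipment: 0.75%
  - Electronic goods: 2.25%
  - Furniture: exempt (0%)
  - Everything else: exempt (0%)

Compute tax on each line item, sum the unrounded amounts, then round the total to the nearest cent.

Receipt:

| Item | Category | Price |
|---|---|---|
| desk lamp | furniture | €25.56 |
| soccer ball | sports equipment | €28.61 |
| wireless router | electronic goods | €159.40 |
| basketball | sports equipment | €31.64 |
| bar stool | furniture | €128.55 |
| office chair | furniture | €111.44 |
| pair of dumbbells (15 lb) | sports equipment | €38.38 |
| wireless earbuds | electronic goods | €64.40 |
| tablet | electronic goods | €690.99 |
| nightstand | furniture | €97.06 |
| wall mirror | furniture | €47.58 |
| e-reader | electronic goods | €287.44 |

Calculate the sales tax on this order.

Desk lamp €25.56: furniture → 6.5% + 0% county = 6.5% → €1.6614
Soccer ball €28.61: sports equipment → 3.75% + 0.75% county = 4.5% → €1.28745
Wireless router €159.40: electronic goods → 9.25% + 2.25% county = 11.5% → €18.331
Basketball €31.64: sports equipment → 3.75% + 0.75% county = 4.5% → €1.4238
Bar stool €128.55: furniture → 6.5% + 0% county = 6.5% → €8.35575
Office chair €111.44: furniture → 6.5% + 0% county = 6.5% → €7.2436
Pair of dumbbells (15 lb) €38.38: sports equipment → 3.75% + 0.75% county = 4.5% → €1.7271
Wireless earbuds €64.40: electronic goods → 9.25% + 2.25% county = 11.5% → €7.406
Tablet €690.99: electronic goods → 9.25% + 2.25% county = 11.5% → €79.46385
Nightstand €97.06: furniture → 6.5% + 0% county = 6.5% → €6.3089
Wall mirror €47.58: furniture → 6.5% + 0% county = 6.5% → €3.0927
E-reader €287.44: electronic goods → 9.25% + 2.25% county = 11.5% → €33.0556
Unrounded tax sum = €169.35715 → €169.36

€169.36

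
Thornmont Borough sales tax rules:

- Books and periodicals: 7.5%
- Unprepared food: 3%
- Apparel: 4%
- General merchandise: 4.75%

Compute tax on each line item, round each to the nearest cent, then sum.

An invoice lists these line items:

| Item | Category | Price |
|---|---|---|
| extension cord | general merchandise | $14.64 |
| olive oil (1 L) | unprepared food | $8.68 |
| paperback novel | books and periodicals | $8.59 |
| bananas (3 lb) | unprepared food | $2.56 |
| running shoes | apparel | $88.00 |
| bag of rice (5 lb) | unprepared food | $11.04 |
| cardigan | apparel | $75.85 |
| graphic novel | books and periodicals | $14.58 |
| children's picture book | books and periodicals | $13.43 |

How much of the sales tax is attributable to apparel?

Running shoes $88.00: apparel → 4% → $3.52
Cardigan $75.85: apparel → 4% → $3.03
Tax on apparel = $3.52 + $3.03 = $6.55

$6.55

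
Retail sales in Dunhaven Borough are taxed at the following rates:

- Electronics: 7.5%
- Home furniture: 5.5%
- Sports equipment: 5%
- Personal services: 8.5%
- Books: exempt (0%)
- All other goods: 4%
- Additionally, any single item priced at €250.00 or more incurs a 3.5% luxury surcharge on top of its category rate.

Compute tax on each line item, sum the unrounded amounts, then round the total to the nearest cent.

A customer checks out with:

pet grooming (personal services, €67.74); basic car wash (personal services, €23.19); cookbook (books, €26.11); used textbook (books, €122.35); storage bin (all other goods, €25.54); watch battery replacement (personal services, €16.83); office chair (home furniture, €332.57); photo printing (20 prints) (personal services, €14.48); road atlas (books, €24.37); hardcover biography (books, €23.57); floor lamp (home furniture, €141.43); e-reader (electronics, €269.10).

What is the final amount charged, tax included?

Pet grooming €67.74: personal services → 8.5% → €5.7579
Basic car wash €23.19: personal services → 8.5% → €1.97115
Cookbook €26.11: books → 0% → €0.00
Used textbook €122.35: books → 0% → €0.00
Storage bin €25.54: all other goods → 4% → €1.0216
Watch battery replacement €16.83: personal services → 8.5% → €1.43055
Office chair €332.57: home furniture → 5.5% + 3.5% surcharge = 9% → €29.9313
Photo printing (20 prints) €14.48: personal services → 8.5% → €1.2308
Road atlas €24.37: books → 0% → €0.00
Hardcover biography €23.57: books → 0% → €0.00
Floor lamp €141.43: home furniture → 5.5% → €7.77865
E-reader €269.10: electronics → 7.5% + 3.5% surcharge = 11% → €29.601
Subtotal = €1087.28; unrounded tax = €78.72295 → €78.72; total due = €1166.00

€1166.00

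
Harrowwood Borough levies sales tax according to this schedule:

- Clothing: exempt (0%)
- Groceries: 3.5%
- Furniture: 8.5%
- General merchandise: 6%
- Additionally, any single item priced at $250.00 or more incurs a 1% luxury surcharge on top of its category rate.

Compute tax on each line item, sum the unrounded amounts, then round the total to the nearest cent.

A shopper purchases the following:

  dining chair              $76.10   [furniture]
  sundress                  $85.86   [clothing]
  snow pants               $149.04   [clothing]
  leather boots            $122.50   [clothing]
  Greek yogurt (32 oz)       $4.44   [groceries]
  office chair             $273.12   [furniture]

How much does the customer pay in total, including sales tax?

Dining chair $76.10: furniture → 8.5% → $6.4685
Sundress $85.86: clothing → 0% → $0.00
Snow pants $149.04: clothing → 0% → $0.00
Leather boots $122.50: clothing → 0% → $0.00
Greek yogurt (32 oz) $4.44: groceries → 3.5% → $0.1554
Office chair $273.12: furniture → 8.5% + 1% surcharge = 9.5% → $25.9464
Subtotal = $711.06; unrounded tax = $32.5703 → $32.57; total due = $743.63

$743.63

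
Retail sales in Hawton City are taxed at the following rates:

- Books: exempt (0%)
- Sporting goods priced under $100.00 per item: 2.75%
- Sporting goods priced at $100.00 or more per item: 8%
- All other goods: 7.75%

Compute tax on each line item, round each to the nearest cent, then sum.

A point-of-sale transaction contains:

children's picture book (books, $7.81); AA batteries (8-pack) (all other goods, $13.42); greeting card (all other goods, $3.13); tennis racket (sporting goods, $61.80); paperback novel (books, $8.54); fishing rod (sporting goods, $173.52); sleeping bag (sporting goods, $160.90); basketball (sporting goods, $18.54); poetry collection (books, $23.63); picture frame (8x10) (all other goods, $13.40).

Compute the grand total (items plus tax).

Children's picture book $7.81: books → 0% → $0.00
AA batteries (8-pack) $13.42: all other goods → 7.75% → $1.04
Greeting card $3.13: all other goods → 7.75% → $0.24
Tennis racket $61.80: sporting goods, under $100.00 → 2.75% → $1.70
Paperback novel $8.54: books → 0% → $0.00
Fishing rod $173.52: sporting goods, $100.00 or more → 8% → $13.88
Sleeping bag $160.90: sporting goods, $100.00 or more → 8% → $12.87
Basketball $18.54: sporting goods, under $100.00 → 2.75% → $0.51
Poetry collection $23.63: books → 0% → $0.00
Picture frame (8x10) $13.40: all other goods → 7.75% → $1.04
Subtotal = $484.69; tax = $31.28; total due = $515.97

$515.97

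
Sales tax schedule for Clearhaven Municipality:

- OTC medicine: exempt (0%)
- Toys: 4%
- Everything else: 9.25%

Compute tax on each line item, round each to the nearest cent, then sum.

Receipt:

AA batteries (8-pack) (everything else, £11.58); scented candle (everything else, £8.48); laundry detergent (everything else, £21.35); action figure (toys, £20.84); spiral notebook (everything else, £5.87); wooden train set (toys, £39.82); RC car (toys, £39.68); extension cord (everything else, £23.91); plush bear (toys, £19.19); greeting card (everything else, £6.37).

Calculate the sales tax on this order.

£11.94

AA batteries (8-pack) £11.58: everything else → 9.25% → £1.07
Scented candle £8.48: everything else → 9.25% → £0.78
Laundry detergent £21.35: everything else → 9.25% → £1.97
Action figure £20.84: toys → 4% → £0.83
Spiral notebook £5.87: everything else → 9.25% → £0.54
Wooden train set £39.82: toys → 4% → £1.59
RC car £39.68: toys → 4% → £1.59
Extension cord £23.91: everything else → 9.25% → £2.21
Plush bear £19.19: toys → 4% → £0.77
Greeting card £6.37: everything else → 9.25% → £0.59
Total tax = £1.07 + £0.78 + £1.97 + £0.83 + £0.54 + £1.59 + £1.59 + £2.21 + £0.77 + £0.59 = £11.94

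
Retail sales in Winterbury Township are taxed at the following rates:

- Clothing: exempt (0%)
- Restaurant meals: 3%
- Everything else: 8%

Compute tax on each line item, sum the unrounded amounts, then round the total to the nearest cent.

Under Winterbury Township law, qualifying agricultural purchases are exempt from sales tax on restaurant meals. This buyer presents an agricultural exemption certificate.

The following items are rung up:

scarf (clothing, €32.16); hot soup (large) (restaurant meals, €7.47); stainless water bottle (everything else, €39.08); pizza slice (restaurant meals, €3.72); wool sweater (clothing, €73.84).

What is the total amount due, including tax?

€159.40

Scarf €32.16: clothing → 0% → €0.00
Hot soup (large) €7.47: restaurant meals, buyer-exempt → 0% → €0.00
Stainless water bottle €39.08: everything else → 8% → €3.1264
Pizza slice €3.72: restaurant meals, buyer-exempt → 0% → €0.00
Wool sweater €73.84: clothing → 0% → €0.00
Subtotal = €156.27; unrounded tax = €3.1264 → €3.13; total due = €159.40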